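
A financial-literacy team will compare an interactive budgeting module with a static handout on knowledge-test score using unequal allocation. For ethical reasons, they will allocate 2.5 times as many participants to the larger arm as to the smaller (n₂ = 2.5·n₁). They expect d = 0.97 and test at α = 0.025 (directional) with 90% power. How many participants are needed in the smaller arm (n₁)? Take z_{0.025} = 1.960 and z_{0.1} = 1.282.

With allocation ratio k = n₂/n₁ = 2.5, Var(x̄₁−x̄₂) = σ²(1/n₁ + 1/(k·n₁)) = σ²·(k+1)/(k·n₁).
So n₁ = (1 + 1/k)·((z_{α} + z_β)/d)² = 1.400 × (3.242/0.97)².
n₁ = 1.400 × 11.17 = 15.6.
Round up: n₁ = 16, giving n₂ = 2.5 × 16 = 40.

n₁ = 16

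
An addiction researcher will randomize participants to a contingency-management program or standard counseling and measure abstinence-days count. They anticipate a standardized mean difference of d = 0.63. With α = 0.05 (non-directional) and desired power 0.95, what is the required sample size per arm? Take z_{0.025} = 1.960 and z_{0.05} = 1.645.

For two independent groups with equal n: n = 2·((z_{α/2} + z_β) / d)².
z_{α/2} + z_β = 1.960 + 1.645 = 3.605.
n = 2 × (3.605 / 0.63)² = 2 × 5.722² = 2 × 32.74 = 65.5.
Round up to the next whole participant.

n = 66 per group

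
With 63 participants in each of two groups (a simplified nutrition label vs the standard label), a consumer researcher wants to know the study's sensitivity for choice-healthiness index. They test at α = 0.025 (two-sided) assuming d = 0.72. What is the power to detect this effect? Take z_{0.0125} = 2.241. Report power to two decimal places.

For two equal groups, power = Φ(d·√(n/2) − z_{α/2}).
d·√(n/2) = 0.72 × √(63/2) = 0.72 × 5.612 = 4.041.
z_β = 4.041 − 2.241 = 1.800.
Power = Φ(1.800) = 0.964.

power ≈ 0.96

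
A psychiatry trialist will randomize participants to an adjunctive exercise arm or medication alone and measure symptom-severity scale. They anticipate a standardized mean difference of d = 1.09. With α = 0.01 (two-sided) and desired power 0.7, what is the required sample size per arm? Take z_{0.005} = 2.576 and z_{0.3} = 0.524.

n = 17 per group

For two independent groups with equal n: n = 2·((z_{α/2} + z_β) / d)².
z_{α/2} + z_β = 2.576 + 0.524 = 3.100.
n = 2 × (3.100 / 1.09)² = 2 × 2.844² = 2 × 8.09 = 16.2.
Round up to the next whole participant.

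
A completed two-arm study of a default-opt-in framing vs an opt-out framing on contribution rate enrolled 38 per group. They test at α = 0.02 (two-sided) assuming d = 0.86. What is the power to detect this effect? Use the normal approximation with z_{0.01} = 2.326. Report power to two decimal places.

For two equal groups, power = Φ(d·√(n/2) − z_{α/2}).
d·√(n/2) = 0.86 × √(38/2) = 0.86 × 4.359 = 3.749.
z_β = 3.749 − 2.326 = 1.423.
Power = Φ(1.423) = 0.923.

power ≈ 0.92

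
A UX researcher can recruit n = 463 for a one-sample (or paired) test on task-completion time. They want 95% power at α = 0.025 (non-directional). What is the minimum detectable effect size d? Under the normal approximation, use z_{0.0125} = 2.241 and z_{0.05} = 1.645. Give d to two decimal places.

For a single sample (or paired design) of n = 463: d_min = (z_{α/2} + z_β)/√n.
z-sum = 2.241 + 1.645 = 3.886.
d_min = 3.886 / √463 = 3.886 / 21.517 = 0.181.

d_min ≈ 0.18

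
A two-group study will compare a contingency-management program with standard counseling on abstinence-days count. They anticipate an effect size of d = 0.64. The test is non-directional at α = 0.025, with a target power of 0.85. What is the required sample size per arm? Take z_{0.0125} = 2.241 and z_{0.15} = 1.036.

n = 53 per group

For two independent groups with equal n: n = 2·((z_{α/2} + z_β) / d)².
z_{α/2} + z_β = 2.241 + 1.036 = 3.277.
n = 2 × (3.277 / 0.64)² = 2 × 5.120² = 2 × 26.22 = 52.4.
Round up to the next whole participant.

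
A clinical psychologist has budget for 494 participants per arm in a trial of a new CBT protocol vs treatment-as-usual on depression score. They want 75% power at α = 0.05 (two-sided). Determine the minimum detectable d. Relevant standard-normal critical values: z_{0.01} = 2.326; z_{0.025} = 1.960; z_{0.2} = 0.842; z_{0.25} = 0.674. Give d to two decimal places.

For two independent groups of n = 494 each: d_min = (z_{α/2} + z_β)·√(2/n).
z-sum = 1.960 + 0.674 = 2.634.
d_min = 2.634 × √(2/494) = 2.634 × 0.0636 = 0.168.

d_min ≈ 0.17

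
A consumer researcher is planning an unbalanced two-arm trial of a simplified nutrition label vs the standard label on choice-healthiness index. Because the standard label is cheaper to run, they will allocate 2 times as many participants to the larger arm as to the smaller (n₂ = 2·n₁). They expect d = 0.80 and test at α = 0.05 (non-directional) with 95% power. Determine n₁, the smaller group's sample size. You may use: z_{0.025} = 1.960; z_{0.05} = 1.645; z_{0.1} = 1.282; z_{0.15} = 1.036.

n₁ = 31

With allocation ratio k = n₂/n₁ = 2, Var(x̄₁−x̄₂) = σ²(1/n₁ + 1/(k·n₁)) = σ²·(k+1)/(k·n₁).
So n₁ = (1 + 1/k)·((z_{α/2} + z_β)/d)² = 1.500 × (3.605/0.80)².
n₁ = 1.500 × 20.31 = 30.5.
Round up: n₁ = 31, giving n₂ = 2 × 31 = 62.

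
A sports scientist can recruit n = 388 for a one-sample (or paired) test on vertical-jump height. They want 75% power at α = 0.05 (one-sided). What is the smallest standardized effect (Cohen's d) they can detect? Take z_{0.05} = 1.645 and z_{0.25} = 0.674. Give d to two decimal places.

d_min ≈ 0.12

For a single sample (or paired design) of n = 388: d_min = (z_{α} + z_β)/√n.
z-sum = 1.645 + 0.674 = 2.319.
d_min = 2.319 / √388 = 2.319 / 19.698 = 0.118.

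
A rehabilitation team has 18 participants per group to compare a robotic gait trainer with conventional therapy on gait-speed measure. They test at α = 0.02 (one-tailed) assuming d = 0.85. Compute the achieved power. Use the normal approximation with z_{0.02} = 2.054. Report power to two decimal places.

For two equal groups, power = Φ(d·√(n/2) − z_{α}).
d·√(n/2) = 0.85 × √(18/2) = 0.85 × 3.000 = 2.550.
z_β = 2.550 − 2.054 = 0.496.
Power = Φ(0.496) = 0.690.

power ≈ 0.69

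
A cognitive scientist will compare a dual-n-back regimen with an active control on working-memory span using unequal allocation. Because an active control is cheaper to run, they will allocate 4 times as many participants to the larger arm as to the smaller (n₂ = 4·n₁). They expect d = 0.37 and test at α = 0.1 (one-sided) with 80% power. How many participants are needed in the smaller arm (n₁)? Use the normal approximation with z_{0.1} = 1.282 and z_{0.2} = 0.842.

With allocation ratio k = n₂/n₁ = 4, Var(x̄₁−x̄₂) = σ²(1/n₁ + 1/(k·n₁)) = σ²·(k+1)/(k·n₁).
So n₁ = (1 + 1/k)·((z_{α} + z_β)/d)² = 1.250 × (2.124/0.37)².
n₁ = 1.250 × 32.95 = 41.2.
Round up: n₁ = 42, giving n₂ = 4 × 42 = 168.

n₁ = 42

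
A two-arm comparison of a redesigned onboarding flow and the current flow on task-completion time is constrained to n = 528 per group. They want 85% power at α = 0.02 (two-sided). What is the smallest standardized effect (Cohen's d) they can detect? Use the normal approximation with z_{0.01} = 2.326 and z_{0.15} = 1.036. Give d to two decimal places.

d_min ≈ 0.21

For two independent groups of n = 528 each: d_min = (z_{α/2} + z_β)·√(2/n).
z-sum = 2.326 + 1.036 = 3.362.
d_min = 3.362 × √(2/528) = 3.362 × 0.0615 = 0.207.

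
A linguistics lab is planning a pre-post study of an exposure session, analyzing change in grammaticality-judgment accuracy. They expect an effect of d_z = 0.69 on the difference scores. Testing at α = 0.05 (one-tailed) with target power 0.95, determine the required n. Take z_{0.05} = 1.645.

n = 23 pairs

For a paired (one-sample on differences) test: n = ((z_{α} + z_β) / d)².
z_{α} + z_β = 1.645 + 1.645 = 3.290.
n = (3.290 / 0.69)² = 4.768² = 22.73.
Round up.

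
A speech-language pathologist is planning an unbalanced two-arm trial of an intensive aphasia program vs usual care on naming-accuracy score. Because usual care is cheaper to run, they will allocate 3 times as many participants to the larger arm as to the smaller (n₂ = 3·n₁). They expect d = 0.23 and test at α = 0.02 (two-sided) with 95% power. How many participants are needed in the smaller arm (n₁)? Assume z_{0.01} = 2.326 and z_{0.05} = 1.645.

With allocation ratio k = n₂/n₁ = 3, Var(x̄₁−x̄₂) = σ²(1/n₁ + 1/(k·n₁)) = σ²·(k+1)/(k·n₁).
So n₁ = (1 + 1/k)·((z_{α/2} + z_β)/d)² = 1.333 × (3.971/0.23)².
n₁ = 1.333 × 298.09 = 397.5.
Round up: n₁ = 398, giving n₂ = 3 × 398 = 1194.

n₁ = 398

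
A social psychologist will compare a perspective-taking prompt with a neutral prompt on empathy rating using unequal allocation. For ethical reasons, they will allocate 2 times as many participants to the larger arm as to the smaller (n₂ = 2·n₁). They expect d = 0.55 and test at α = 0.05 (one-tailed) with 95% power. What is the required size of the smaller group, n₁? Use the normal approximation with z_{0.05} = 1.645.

With allocation ratio k = n₂/n₁ = 2, Var(x̄₁−x̄₂) = σ²(1/n₁ + 1/(k·n₁)) = σ²·(k+1)/(k·n₁).
So n₁ = (1 + 1/k)·((z_{α} + z_β)/d)² = 1.500 × (3.290/0.55)².
n₁ = 1.500 × 35.78 = 53.7.
Round up: n₁ = 54, giving n₂ = 2 × 54 = 108.

n₁ = 54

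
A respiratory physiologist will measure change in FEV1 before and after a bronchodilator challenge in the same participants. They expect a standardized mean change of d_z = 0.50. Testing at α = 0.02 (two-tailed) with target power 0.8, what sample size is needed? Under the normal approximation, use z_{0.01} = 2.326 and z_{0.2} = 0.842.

n = 41 pairs

For a paired (one-sample on differences) test: n = ((z_{α/2} + z_β) / d)².
z_{α/2} + z_β = 2.326 + 0.842 = 3.168.
n = (3.168 / 0.50)² = 6.336² = 40.14.
Round up.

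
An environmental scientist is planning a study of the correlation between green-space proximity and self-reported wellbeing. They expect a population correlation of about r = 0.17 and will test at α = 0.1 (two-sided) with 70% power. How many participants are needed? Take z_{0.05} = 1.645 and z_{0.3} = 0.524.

n = 163

Fisher's z: C = ½·ln((1+r)/(1−r)) = ½·ln(1.4096) = 0.1717.
n = ((z_{α/2} + z_β)/C)² + 3.
(1.645 + 0.524) / 0.1717 = 2.169 / 0.1717 = 12.632.
n = 12.632² + 3 = 159.58 + 3 = 162.6.
Round up.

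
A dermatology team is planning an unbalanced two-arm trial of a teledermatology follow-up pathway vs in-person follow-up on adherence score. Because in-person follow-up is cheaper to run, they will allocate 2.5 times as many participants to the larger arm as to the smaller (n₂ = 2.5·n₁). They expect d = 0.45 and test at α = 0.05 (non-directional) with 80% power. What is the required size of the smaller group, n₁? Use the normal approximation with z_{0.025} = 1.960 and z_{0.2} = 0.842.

n₁ = 55

With allocation ratio k = n₂/n₁ = 2.5, Var(x̄₁−x̄₂) = σ²(1/n₁ + 1/(k·n₁)) = σ²·(k+1)/(k·n₁).
So n₁ = (1 + 1/k)·((z_{α/2} + z_β)/d)² = 1.400 × (2.802/0.45)².
n₁ = 1.400 × 38.77 = 54.3.
Round up: n₁ = 55, giving n₂ = ⌈2.5 × 55⌉ = ⌈137.5⌉ = 138.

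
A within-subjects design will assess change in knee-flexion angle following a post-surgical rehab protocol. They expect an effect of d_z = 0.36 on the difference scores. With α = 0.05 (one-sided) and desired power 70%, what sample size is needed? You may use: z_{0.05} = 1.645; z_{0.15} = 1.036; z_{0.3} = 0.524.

n = 37 pairs

For a paired (one-sample on differences) test: n = ((z_{α} + z_β) / d)².
z_{α} + z_β = 1.645 + 0.524 = 2.169.
n = (2.169 / 0.36)² = 6.025² = 36.30.
Round up.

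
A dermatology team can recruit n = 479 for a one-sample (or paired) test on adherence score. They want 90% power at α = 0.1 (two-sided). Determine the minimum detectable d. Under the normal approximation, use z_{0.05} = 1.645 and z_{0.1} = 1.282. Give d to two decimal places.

d_min ≈ 0.13

For a single sample (or paired design) of n = 479: d_min = (z_{α/2} + z_β)/√n.
z-sum = 1.645 + 1.282 = 2.927.
d_min = 2.927 / √479 = 2.927 / 21.886 = 0.134.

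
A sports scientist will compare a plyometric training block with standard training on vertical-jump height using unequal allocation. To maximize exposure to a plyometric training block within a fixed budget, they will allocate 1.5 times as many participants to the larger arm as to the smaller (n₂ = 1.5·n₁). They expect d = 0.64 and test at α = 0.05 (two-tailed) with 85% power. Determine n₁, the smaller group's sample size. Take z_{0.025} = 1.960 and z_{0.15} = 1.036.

With allocation ratio k = n₂/n₁ = 1.5, Var(x̄₁−x̄₂) = σ²(1/n₁ + 1/(k·n₁)) = σ²·(k+1)/(k·n₁).
So n₁ = (1 + 1/k)·((z_{α/2} + z_β)/d)² = 1.667 × (2.996/0.64)².
n₁ = 1.667 × 21.91 = 36.5.
Round up: n₁ = 37, giving n₂ = ⌈1.5 × 37⌉ = ⌈55.5⌉ = 56.

n₁ = 37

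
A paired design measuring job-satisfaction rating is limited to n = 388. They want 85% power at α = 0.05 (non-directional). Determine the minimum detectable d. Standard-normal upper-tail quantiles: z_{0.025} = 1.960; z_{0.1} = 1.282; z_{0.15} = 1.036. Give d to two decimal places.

For a single sample (or paired design) of n = 388: d_min = (z_{α/2} + z_β)/√n.
z-sum = 1.960 + 1.036 = 2.996.
d_min = 2.996 / √388 = 2.996 / 19.698 = 0.152.

d_min ≈ 0.15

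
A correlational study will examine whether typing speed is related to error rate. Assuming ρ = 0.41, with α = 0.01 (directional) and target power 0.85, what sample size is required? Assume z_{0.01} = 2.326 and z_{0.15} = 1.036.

n = 63

Fisher's z: C = ½·ln((1+r)/(1−r)) = ½·ln(2.3898) = 0.4356.
n = ((z_{α} + z_β)/C)² + 3.
(2.326 + 1.036) / 0.4356 = 3.362 / 0.4356 = 7.718.
n = 7.718² + 3 = 59.57 + 3 = 62.6.
Round up.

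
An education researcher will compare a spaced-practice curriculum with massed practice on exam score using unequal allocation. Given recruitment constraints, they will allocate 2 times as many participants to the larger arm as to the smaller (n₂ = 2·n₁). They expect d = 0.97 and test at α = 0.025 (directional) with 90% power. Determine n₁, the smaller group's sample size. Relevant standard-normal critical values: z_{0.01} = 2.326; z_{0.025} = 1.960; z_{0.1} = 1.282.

n₁ = 17

With allocation ratio k = n₂/n₁ = 2, Var(x̄₁−x̄₂) = σ²(1/n₁ + 1/(k·n₁)) = σ²·(k+1)/(k·n₁).
So n₁ = (1 + 1/k)·((z_{α} + z_β)/d)² = 1.500 × (3.242/0.97)².
n₁ = 1.500 × 11.17 = 16.8.
Round up: n₁ = 17, giving n₂ = 2 × 17 = 34.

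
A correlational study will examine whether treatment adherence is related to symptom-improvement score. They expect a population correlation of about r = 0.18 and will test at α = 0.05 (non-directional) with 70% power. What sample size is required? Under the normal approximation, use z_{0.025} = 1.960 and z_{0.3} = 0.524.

n = 190

Fisher's z: C = ½·ln((1+r)/(1−r)) = ½·ln(1.4390) = 0.1820.
n = ((z_{α/2} + z_β)/C)² + 3.
(1.960 + 0.524) / 0.1820 = 2.484 / 0.1820 = 13.648.
n = 13.648² + 3 = 186.28 + 3 = 189.3.
Round up.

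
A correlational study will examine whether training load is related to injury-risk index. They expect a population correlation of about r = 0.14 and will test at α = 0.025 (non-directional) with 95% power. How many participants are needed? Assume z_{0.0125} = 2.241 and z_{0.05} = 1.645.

Fisher's z: C = ½·ln((1+r)/(1−r)) = ½·ln(1.3256) = 0.1409.
n = ((z_{α/2} + z_β)/C)² + 3.
(2.241 + 1.645) / 0.1409 = 3.886 / 0.1409 = 27.580.
n = 27.580² + 3 = 760.65 + 3 = 763.6.
Round up.

n = 764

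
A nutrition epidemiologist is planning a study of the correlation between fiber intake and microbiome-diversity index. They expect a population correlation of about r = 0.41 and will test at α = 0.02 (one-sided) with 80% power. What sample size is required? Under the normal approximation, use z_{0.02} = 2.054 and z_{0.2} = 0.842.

n = 48

Fisher's z: C = ½·ln((1+r)/(1−r)) = ½·ln(2.3898) = 0.4356.
n = ((z_{α} + z_β)/C)² + 3.
(2.054 + 0.842) / 0.4356 = 2.896 / 0.4356 = 6.648.
n = 6.648² + 3 = 44.20 + 3 = 47.2.
Round up.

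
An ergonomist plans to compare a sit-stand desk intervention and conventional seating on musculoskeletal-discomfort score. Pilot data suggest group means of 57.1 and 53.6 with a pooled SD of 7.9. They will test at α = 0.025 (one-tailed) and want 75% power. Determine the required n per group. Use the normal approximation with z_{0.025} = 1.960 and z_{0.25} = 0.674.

Cohen's d = |M₁ − M₂| / SD_pooled = |57.1 − 53.6| / 7.9 = 3.5 / 7.9 = 0.443.
For two independent groups with equal n: n = 2·((z_{α} + z_β) / d)².
z_{α} + z_β = 1.960 + 0.674 = 2.634.
n = 2 × (2.634 / 0.443)² = 2 × 5.946² = 2 × 35.35 = 70.7.
Round up to the next whole participant.

n = 71 per group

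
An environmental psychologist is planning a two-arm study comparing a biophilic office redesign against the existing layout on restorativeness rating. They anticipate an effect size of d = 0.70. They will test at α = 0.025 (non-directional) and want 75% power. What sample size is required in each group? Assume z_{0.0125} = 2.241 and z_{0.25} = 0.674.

n = 35 per group

For two independent groups with equal n: n = 2·((z_{α/2} + z_β) / d)².
z_{α/2} + z_β = 2.241 + 0.674 = 2.915.
n = 2 × (2.915 / 0.70)² = 2 × 4.164² = 2 × 17.34 = 34.7.
Round up to the next whole participant.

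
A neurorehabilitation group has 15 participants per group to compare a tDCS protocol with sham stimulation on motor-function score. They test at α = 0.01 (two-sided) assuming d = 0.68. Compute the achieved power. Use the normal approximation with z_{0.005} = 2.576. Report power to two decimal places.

For two equal groups, power = Φ(d·√(n/2) − z_{α/2}).
d·√(n/2) = 0.68 × √(15/2) = 0.68 × 2.739 = 1.862.
z_β = 1.862 − 2.576 = -0.714.
Power = Φ(-0.714) = 0.238.

power ≈ 0.24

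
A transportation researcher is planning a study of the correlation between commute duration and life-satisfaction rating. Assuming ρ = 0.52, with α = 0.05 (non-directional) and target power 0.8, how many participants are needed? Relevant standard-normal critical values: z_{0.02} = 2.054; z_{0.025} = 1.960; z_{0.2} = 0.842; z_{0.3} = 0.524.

Fisher's z: C = ½·ln((1+r)/(1−r)) = ½·ln(3.1667) = 0.5763.
n = ((z_{α/2} + z_β)/C)² + 3.
(1.960 + 0.842) / 0.5763 = 2.802 / 0.5763 = 4.862.
n = 4.862² + 3 = 23.64 + 3 = 26.6.
Round up.

n = 27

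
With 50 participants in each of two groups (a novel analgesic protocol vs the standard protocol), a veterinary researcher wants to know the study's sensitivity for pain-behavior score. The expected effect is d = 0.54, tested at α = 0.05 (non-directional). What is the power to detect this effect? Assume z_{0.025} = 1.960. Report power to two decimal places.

power ≈ 0.77

For two equal groups, power = Φ(d·√(n/2) − z_{α/2}).
d·√(n/2) = 0.54 × √(50/2) = 0.54 × 5.000 = 2.700.
z_β = 2.700 − 1.960 = 0.740.
Power = Φ(0.740) = 0.770.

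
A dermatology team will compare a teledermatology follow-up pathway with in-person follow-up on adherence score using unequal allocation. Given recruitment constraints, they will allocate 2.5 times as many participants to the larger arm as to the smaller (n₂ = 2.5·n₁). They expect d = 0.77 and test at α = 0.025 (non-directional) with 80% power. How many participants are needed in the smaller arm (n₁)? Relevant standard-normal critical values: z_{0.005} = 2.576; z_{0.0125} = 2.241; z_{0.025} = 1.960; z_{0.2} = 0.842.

With allocation ratio k = n₂/n₁ = 2.5, Var(x̄₁−x̄₂) = σ²(1/n₁ + 1/(k·n₁)) = σ²·(k+1)/(k·n₁).
So n₁ = (1 + 1/k)·((z_{α/2} + z_β)/d)² = 1.400 × (3.083/0.77)².
n₁ = 1.400 × 16.03 = 22.4.
Round up: n₁ = 23, giving n₂ = ⌈2.5 × 23⌉ = ⌈57.5⌉ = 58.

n₁ = 23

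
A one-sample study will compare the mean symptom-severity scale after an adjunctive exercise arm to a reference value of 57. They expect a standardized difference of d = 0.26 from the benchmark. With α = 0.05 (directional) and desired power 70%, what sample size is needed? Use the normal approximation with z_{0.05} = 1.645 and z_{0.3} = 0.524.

For a one-sample test: n = ((z_{α} + z_β) / d)².
z_{α} + z_β = 1.645 + 0.524 = 2.169.
n = (2.169 / 0.26)² = 8.342² = 69.59.
Round up.

n = 70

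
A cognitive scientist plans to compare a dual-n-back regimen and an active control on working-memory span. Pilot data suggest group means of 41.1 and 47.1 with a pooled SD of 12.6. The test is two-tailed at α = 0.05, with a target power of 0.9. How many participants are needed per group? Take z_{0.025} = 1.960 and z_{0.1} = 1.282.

n = 93 per group

Cohen's d = |M₁ − M₂| / SD_pooled = |41.1 − 47.1| / 12.6 = 6.0 / 12.6 = 0.476.
For two independent groups with equal n: n = 2·((z_{α/2} + z_β) / d)².
z_{α/2} + z_β = 1.960 + 1.282 = 3.242.
n = 2 × (3.242 / 0.476)² = 2 × 6.811² = 2 × 46.39 = 92.8.
Round up to the next whole participant.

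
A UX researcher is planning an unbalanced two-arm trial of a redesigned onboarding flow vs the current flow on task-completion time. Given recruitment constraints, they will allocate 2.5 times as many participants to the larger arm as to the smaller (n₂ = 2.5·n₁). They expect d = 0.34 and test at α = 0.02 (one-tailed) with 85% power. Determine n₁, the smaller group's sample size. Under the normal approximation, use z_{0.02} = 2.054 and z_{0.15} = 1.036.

With allocation ratio k = n₂/n₁ = 2.5, Var(x̄₁−x̄₂) = σ²(1/n₁ + 1/(k·n₁)) = σ²·(k+1)/(k·n₁).
So n₁ = (1 + 1/k)·((z_{α} + z_β)/d)² = 1.400 × (3.090/0.34)².
n₁ = 1.400 × 82.60 = 115.6.
Round up: n₁ = 116, giving n₂ = 2.5 × 116 = 290.

n₁ = 116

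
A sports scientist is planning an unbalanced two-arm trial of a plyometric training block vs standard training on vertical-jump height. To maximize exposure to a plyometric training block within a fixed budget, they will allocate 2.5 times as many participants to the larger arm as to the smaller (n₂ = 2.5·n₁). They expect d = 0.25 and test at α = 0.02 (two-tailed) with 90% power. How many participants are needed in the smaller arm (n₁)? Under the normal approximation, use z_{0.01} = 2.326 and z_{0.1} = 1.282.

n₁ = 292

With allocation ratio k = n₂/n₁ = 2.5, Var(x̄₁−x̄₂) = σ²(1/n₁ + 1/(k·n₁)) = σ²·(k+1)/(k·n₁).
So n₁ = (1 + 1/k)·((z_{α/2} + z_β)/d)² = 1.400 × (3.608/0.25)².
n₁ = 1.400 × 208.28 = 291.6.
Round up: n₁ = 292, giving n₂ = 2.5 × 292 = 730.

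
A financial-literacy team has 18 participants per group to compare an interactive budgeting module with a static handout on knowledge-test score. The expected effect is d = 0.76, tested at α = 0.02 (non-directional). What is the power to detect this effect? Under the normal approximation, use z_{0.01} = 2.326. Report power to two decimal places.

For two equal groups, power = Φ(d·√(n/2) − z_{α/2}).
d·√(n/2) = 0.76 × √(18/2) = 0.76 × 3.000 = 2.280.
z_β = 2.280 − 2.326 = -0.046.
Power = Φ(-0.046) = 0.482.

power ≈ 0.48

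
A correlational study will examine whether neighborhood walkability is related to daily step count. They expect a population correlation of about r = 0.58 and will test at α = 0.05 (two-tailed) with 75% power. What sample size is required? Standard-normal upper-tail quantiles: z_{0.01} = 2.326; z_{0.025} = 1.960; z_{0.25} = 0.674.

n = 19

Fisher's z: C = ½·ln((1+r)/(1−r)) = ½·ln(3.7619) = 0.6625.
n = ((z_{α/2} + z_β)/C)² + 3.
(1.960 + 0.674) / 0.6625 = 2.634 / 0.6625 = 3.976.
n = 3.976² + 3 = 15.81 + 3 = 18.8.
Round up.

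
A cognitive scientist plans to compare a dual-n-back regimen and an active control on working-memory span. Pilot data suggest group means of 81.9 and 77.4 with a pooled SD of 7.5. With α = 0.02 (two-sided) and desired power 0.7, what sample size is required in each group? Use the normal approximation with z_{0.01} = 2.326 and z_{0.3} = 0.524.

Cohen's d = |M₁ − M₂| / SD_pooled = |81.9 − 77.4| / 7.5 = 4.5 / 7.5 = 0.600.
For two independent groups with equal n: n = 2·((z_{α/2} + z_β) / d)².
z_{α/2} + z_β = 2.326 + 0.524 = 2.850.
n = 2 × (2.850 / 0.600)² = 2 × 4.750² = 2 × 22.56 = 45.1.
Round up to the next whole participant.

n = 46 per group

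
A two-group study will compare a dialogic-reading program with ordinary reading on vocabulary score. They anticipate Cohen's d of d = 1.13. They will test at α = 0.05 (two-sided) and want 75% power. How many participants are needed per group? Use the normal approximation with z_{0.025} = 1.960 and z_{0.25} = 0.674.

n = 11 per group

For two independent groups with equal n: n = 2·((z_{α/2} + z_β) / d)².
z_{α/2} + z_β = 1.960 + 0.674 = 2.634.
n = 2 × (2.634 / 1.13)² = 2 × 2.331² = 2 × 5.43 = 10.9.
Round up to the next whole participant.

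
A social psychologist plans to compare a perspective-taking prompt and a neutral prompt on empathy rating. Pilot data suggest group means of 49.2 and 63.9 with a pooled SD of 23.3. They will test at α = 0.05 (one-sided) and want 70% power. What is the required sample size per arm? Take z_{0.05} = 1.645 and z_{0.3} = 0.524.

n = 24 per group

Cohen's d = |M₁ − M₂| / SD_pooled = |49.2 − 63.9| / 23.3 = 14.7 / 23.3 = 0.631.
For two independent groups with equal n: n = 2·((z_{α} + z_β) / d)².
z_{α} + z_β = 1.645 + 0.524 = 2.169.
n = 2 × (2.169 / 0.631)² = 2 × 3.437² = 2 × 11.82 = 23.6.
Round up to the next whole participant.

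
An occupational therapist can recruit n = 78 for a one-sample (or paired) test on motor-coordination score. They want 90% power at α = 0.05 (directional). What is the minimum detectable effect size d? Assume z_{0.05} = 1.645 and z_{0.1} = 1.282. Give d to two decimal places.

d_min ≈ 0.33

For a single sample (or paired design) of n = 78: d_min = (z_{α} + z_β)/√n.
z-sum = 1.645 + 1.282 = 2.927.
d_min = 2.927 / √78 = 2.927 / 8.832 = 0.331.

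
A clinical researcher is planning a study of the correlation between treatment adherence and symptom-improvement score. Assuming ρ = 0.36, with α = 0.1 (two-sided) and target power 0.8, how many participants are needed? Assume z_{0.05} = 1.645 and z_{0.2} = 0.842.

n = 47

Fisher's z: C = ½·ln((1+r)/(1−r)) = ½·ln(2.1250) = 0.3769.
n = ((z_{α/2} + z_β)/C)² + 3.
(1.645 + 0.842) / 0.3769 = 2.487 / 0.3769 = 6.599.
n = 6.599² + 3 = 43.54 + 3 = 46.5.
Round up.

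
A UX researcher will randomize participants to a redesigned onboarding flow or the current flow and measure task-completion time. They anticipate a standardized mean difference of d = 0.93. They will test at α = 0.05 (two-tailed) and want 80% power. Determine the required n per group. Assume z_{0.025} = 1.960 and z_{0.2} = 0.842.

For two independent groups with equal n: n = 2·((z_{α/2} + z_β) / d)².
z_{α/2} + z_β = 1.960 + 0.842 = 2.802.
n = 2 × (2.802 / 0.93)² = 2 × 3.013² = 2 × 9.08 = 18.2.
Round up to the next whole participant.

n = 19 per group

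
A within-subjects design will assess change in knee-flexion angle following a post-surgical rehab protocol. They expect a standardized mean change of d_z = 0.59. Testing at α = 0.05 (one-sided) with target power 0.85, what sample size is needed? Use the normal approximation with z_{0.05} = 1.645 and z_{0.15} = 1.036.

n = 21 pairs

For a paired (one-sample on differences) test: n = ((z_{α} + z_β) / d)².
z_{α} + z_β = 1.645 + 1.036 = 2.681.
n = (2.681 / 0.59)² = 4.544² = 20.65.
Round up.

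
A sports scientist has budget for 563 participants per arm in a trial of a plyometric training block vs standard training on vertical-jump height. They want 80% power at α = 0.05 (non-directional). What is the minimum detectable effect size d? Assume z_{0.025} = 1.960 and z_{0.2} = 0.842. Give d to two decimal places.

d_min ≈ 0.17

For two independent groups of n = 563 each: d_min = (z_{α/2} + z_β)·√(2/n).
z-sum = 1.960 + 0.842 = 2.802.
d_min = 2.802 × √(2/563) = 2.802 × 0.0596 = 0.167.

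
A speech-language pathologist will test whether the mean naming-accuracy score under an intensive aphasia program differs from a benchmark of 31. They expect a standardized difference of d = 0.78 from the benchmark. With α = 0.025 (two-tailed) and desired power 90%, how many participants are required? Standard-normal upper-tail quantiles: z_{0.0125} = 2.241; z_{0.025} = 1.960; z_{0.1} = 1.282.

n = 21

For a one-sample test: n = ((z_{α/2} + z_β) / d)².
z_{α/2} + z_β = 2.241 + 1.282 = 3.523.
n = (3.523 / 0.78)² = 4.517² = 20.40.
Round up.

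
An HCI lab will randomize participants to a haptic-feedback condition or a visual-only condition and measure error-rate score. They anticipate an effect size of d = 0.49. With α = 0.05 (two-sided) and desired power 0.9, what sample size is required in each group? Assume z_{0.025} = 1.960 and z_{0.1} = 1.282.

n = 88 per group

For two independent groups with equal n: n = 2·((z_{α/2} + z_β) / d)².
z_{α/2} + z_β = 1.960 + 1.282 = 3.242.
n = 2 × (3.242 / 0.49)² = 2 × 6.616² = 2 × 43.78 = 87.6.
Round up to the next whole participant.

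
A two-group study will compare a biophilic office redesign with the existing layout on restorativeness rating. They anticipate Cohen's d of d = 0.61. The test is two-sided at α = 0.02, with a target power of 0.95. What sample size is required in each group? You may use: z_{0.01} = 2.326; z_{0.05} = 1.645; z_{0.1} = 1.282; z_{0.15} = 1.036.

n = 85 per group

For two independent groups with equal n: n = 2·((z_{α/2} + z_β) / d)².
z_{α/2} + z_β = 2.326 + 1.645 = 3.971.
n = 2 × (3.971 / 0.61)² = 2 × 6.510² = 2 × 42.38 = 84.8.
Round up to the next whole participant.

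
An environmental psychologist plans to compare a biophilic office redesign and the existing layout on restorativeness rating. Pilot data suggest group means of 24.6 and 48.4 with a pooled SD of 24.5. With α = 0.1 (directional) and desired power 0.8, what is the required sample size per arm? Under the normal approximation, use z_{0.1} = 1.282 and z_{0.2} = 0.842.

n = 10 per group

Cohen's d = |M₁ − M₂| / SD_pooled = |24.6 − 48.4| / 24.5 = 23.8 / 24.5 = 0.971.
For two independent groups with equal n: n = 2·((z_{α} + z_β) / d)².
z_{α} + z_β = 1.282 + 0.842 = 2.124.
n = 2 × (2.124 / 0.971)² = 2 × 2.187² = 2 × 4.78 = 9.6.
Round up to the next whole participant.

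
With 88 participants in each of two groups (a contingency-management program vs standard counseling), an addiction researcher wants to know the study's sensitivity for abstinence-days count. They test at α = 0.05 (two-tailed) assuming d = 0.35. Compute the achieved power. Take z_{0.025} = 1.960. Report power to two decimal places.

For two equal groups, power = Φ(d·√(n/2) − z_{α/2}).
d·√(n/2) = 0.35 × √(88/2) = 0.35 × 6.633 = 2.322.
z_β = 2.322 − 1.960 = 0.362.
Power = Φ(0.362) = 0.641.

power ≈ 0.64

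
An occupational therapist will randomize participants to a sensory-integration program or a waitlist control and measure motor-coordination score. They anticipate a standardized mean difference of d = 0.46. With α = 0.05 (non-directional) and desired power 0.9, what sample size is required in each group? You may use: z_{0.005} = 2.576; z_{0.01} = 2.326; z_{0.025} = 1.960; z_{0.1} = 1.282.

For two independent groups with equal n: n = 2·((z_{α/2} + z_β) / d)².
z_{α/2} + z_β = 1.960 + 1.282 = 3.242.
n = 2 × (3.242 / 0.46)² = 2 × 7.048² = 2 × 49.67 = 99.3.
Round up to the next whole participant.

n = 100 per group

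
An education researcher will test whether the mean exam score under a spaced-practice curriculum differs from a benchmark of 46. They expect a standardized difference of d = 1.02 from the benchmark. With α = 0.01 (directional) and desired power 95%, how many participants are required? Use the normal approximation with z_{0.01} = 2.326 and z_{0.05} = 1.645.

For a one-sample test: n = ((z_{α} + z_β) / d)².
z_{α} + z_β = 2.326 + 1.645 = 3.971.
n = (3.971 / 1.02)² = 3.893² = 15.16.
Round up.

n = 16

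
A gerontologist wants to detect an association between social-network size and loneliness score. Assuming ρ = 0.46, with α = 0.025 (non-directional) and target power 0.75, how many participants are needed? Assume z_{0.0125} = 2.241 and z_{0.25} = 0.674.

n = 38

Fisher's z: C = ½·ln((1+r)/(1−r)) = ½·ln(2.7037) = 0.4973.
n = ((z_{α/2} + z_β)/C)² + 3.
(2.241 + 0.674) / 0.4973 = 2.915 / 0.4973 = 5.862.
n = 5.862² + 3 = 34.36 + 3 = 37.4.
Round up.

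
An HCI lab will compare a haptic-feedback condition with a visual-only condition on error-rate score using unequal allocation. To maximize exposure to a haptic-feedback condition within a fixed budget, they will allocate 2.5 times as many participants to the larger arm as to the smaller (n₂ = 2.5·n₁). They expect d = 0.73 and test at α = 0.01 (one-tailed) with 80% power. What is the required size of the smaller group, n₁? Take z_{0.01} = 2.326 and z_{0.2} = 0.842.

n₁ = 27

With allocation ratio k = n₂/n₁ = 2.5, Var(x̄₁−x̄₂) = σ²(1/n₁ + 1/(k·n₁)) = σ²·(k+1)/(k·n₁).
So n₁ = (1 + 1/k)·((z_{α} + z_β)/d)² = 1.400 × (3.168/0.73)².
n₁ = 1.400 × 18.83 = 26.4.
Round up: n₁ = 27, giving n₂ = ⌈2.5 × 27⌉ = ⌈67.5⌉ = 68.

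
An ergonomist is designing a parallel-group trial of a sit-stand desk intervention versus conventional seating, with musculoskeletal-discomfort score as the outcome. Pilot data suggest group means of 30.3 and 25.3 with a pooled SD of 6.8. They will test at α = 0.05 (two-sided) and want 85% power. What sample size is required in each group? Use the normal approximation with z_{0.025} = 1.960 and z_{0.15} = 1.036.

n = 34 per group

Cohen's d = |M₁ − M₂| / SD_pooled = |30.3 − 25.3| / 6.8 = 5.0 / 6.8 = 0.735.
For two independent groups with equal n: n = 2·((z_{α/2} + z_β) / d)².
z_{α/2} + z_β = 1.960 + 1.036 = 2.996.
n = 2 × (2.996 / 0.735)² = 2 × 4.076² = 2 × 16.62 = 33.2.
Round up to the next whole participant.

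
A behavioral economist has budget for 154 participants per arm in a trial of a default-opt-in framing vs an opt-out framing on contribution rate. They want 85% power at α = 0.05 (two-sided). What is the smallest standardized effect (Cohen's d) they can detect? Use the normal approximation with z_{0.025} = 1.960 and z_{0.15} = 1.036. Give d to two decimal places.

d_min ≈ 0.34

For two independent groups of n = 154 each: d_min = (z_{α/2} + z_β)·√(2/n).
z-sum = 1.960 + 1.036 = 2.996.
d_min = 2.996 × √(2/154) = 2.996 × 0.1140 = 0.341.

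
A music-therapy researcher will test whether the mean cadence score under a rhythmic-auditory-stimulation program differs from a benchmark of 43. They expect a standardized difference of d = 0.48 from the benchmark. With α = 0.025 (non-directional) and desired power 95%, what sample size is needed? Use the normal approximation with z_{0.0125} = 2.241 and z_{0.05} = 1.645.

For a one-sample test: n = ((z_{α/2} + z_β) / d)².
z_{α/2} + z_β = 2.241 + 1.645 = 3.886.
n = (3.886 / 0.48)² = 8.096² = 65.54.
Round up.

n = 66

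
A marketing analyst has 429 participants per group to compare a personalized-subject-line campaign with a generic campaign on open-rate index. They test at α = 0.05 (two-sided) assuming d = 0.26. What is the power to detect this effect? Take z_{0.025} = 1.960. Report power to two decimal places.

For two equal groups, power = Φ(d·√(n/2) − z_{α/2}).
d·√(n/2) = 0.26 × √(429/2) = 0.26 × 14.646 = 3.808.
z_β = 3.808 − 1.960 = 1.848.
Power = Φ(1.848) = 0.968.

power ≈ 0.97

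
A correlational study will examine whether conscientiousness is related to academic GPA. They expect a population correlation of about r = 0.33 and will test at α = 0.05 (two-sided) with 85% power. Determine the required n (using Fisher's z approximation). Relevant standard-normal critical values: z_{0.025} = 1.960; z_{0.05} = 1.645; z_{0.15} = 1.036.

Fisher's z: C = ½·ln((1+r)/(1−r)) = ½·ln(1.9851) = 0.3428.
n = ((z_{α/2} + z_β)/C)² + 3.
(1.960 + 1.036) / 0.3428 = 2.996 / 0.3428 = 8.740.
n = 8.740² + 3 = 76.38 + 3 = 79.4.
Round up.

n = 80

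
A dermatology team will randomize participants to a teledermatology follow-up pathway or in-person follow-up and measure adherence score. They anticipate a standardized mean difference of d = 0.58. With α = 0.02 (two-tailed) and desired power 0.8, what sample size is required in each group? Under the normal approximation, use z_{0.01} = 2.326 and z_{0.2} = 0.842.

n = 60 per group

For two independent groups with equal n: n = 2·((z_{α/2} + z_β) / d)².
z_{α/2} + z_β = 2.326 + 0.842 = 3.168.
n = 2 × (3.168 / 0.58)² = 2 × 5.462² = 2 × 29.83 = 59.7.
Round up to the next whole participant.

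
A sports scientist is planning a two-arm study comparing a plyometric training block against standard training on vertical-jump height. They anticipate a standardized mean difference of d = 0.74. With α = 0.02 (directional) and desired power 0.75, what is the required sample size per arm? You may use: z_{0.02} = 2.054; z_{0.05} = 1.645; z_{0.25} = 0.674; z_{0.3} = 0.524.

For two independent groups with equal n: n = 2·((z_{α} + z_β) / d)².
z_{α} + z_β = 2.054 + 0.674 = 2.728.
n = 2 × (2.728 / 0.74)² = 2 × 3.686² = 2 × 13.59 = 27.2.
Round up to the next whole participant.

n = 28 per group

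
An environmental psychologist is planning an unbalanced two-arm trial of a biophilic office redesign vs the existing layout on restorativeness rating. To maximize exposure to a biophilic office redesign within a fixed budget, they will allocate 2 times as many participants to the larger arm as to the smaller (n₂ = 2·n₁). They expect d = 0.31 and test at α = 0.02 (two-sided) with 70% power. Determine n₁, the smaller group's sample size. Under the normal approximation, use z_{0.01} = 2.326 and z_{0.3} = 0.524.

n₁ = 127

With allocation ratio k = n₂/n₁ = 2, Var(x̄₁−x̄₂) = σ²(1/n₁ + 1/(k·n₁)) = σ²·(k+1)/(k·n₁).
So n₁ = (1 + 1/k)·((z_{α/2} + z_β)/d)² = 1.500 × (2.850/0.31)².
n₁ = 1.500 × 84.52 = 126.8.
Round up: n₁ = 127, giving n₂ = 2 × 127 = 254.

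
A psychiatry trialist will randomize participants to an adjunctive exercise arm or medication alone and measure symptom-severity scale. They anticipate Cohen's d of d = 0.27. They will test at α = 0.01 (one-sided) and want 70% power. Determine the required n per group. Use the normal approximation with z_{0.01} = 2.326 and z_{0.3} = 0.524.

n = 223 per group

For two independent groups with equal n: n = 2·((z_{α} + z_β) / d)².
z_{α} + z_β = 2.326 + 0.524 = 2.850.
n = 2 × (2.850 / 0.27)² = 2 × 10.556² = 2 × 111.42 = 222.8.
Round up to the next whole participant.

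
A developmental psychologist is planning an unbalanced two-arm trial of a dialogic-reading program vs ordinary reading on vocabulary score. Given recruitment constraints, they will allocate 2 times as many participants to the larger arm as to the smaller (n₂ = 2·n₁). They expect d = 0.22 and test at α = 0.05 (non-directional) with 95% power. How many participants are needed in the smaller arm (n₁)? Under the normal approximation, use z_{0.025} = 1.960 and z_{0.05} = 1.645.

n₁ = 403

With allocation ratio k = n₂/n₁ = 2, Var(x̄₁−x̄₂) = σ²(1/n₁ + 1/(k·n₁)) = σ²·(k+1)/(k·n₁).
So n₁ = (1 + 1/k)·((z_{α/2} + z_β)/d)² = 1.500 × (3.605/0.22)².
n₁ = 1.500 × 268.51 = 402.8.
Round up: n₁ = 403, giving n₂ = 2 × 403 = 806.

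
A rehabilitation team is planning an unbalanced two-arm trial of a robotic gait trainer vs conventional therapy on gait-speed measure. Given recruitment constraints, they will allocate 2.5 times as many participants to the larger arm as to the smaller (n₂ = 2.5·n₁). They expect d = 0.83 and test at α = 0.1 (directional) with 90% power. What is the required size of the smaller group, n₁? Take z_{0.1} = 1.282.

With allocation ratio k = n₂/n₁ = 2.5, Var(x̄₁−x̄₂) = σ²(1/n₁ + 1/(k·n₁)) = σ²·(k+1)/(k·n₁).
So n₁ = (1 + 1/k)·((z_{α} + z_β)/d)² = 1.400 × (2.564/0.83)².
n₁ = 1.400 × 9.54 = 13.4.
Round up: n₁ = 14, giving n₂ = 2.5 × 14 = 35.

n₁ = 14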